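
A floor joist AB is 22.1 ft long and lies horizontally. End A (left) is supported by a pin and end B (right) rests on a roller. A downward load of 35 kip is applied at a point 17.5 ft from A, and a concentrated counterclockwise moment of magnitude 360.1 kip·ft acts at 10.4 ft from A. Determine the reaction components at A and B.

A_x = 0, A_y = 23.58 kip, B_y = 11.42 kip

Taking moments about A: B_y·22.1 − 35·17.5 + 360.1 = 0 → B_y = 252.4/22.1 = 11.4208 ≈ 11.42 kip.
ΣF_y = 0: A_y + 11.4208 − 35 = 0 → A_y = 23.58 kip.
ΣF_x = 0: no horizontal applied forces, so A_x = 0.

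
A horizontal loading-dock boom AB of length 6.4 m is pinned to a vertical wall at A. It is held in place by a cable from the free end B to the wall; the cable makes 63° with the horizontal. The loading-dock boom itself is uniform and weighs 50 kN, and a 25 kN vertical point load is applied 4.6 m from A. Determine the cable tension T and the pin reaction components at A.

ΣM about A: T·sin63°·6.4 − 50·3.2 − 25·4.6 = 0 → T = 275/(6.4·0.891007) = 48.2249 ≈ 48.22 kN.
ΣF_x = 0: A_x − T·cos63° = 0 → A_x = 48.2249 × 0.45399 = 21.89 kN.
ΣF_y = 0: A_y + T·sin63° − 50 − 25 = 0 → A_y = 75 − 48.2249 × 0.891007 = 32.03 kN.

T = 48.22 kN, A_x = 21.89 kN, A_y = 32.03 kN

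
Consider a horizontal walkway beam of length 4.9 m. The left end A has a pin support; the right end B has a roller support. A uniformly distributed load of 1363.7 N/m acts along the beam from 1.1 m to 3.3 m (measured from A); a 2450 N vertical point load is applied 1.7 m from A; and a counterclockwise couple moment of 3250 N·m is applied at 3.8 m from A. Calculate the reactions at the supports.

Resultant of the distributed load: 1363.7 × 2.2 = 3000.14 N at 2.2 m from A.
Moments about A: B_y·4.9 − (1363.7·2.2)·2.2 − 2450·1.7 + 3250 = 0 → B_y = 7515.308/4.9 = 1533.74 ≈ 1534 N.
ΣF_y = 0: A_y + 1533.74 − 1363.7·2.2 − 2450 = 0 → A_y = 3916 N.
ΣF_x = 0: no horizontal applied forces, so A_x = 0.

A_x = 0, A_y = 3916 N, B_y = 1534 N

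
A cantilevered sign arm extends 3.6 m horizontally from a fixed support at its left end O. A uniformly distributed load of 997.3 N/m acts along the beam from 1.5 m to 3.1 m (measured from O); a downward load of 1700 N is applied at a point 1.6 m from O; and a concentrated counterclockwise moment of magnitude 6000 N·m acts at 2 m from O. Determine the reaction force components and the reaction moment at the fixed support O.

Resultant of the distributed load: 997.3 × 1.6 = 1595.68 N at 2.3 m from O.
ΣF_x = 0: O_x = 0.
ΣF_y = 0: O_y − 997.3·1.6 − 1700 = 0 → O_y = 3296 N.
ΣM about O: M_O − (997.3·1.6)·2.3 − 1700·1.6 + 6000 = 0 → M_O = 390.1 N·m.

O_x = 0, O_y = 3296 N, M_O = 390.1 N·m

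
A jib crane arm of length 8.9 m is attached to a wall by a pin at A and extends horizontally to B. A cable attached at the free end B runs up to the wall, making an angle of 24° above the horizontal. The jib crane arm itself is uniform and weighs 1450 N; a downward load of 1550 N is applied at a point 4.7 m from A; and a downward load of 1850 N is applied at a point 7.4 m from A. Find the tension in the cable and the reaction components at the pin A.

ΣM about A: T·sin24°·8.9 − 1450·4.45 − 1550·4.7 − 1850·7.4 = 0 → T = 27427.5/(8.9·0.406737) = 7576.74 ≈ 7577 N.
ΣF_x = 0: A_x − T·cos24° = 0 → A_x = 7576.74 × 0.913545 = 6922 N.
ΣF_y = 0: A_y + T·sin24° − 1450 − 1550 − 1850 = 0 → A_y = 4850 − 7576.74 × 0.406737 = 1768 N.

T = 7577 N, A_x = 6922 N, A_y = 1768 N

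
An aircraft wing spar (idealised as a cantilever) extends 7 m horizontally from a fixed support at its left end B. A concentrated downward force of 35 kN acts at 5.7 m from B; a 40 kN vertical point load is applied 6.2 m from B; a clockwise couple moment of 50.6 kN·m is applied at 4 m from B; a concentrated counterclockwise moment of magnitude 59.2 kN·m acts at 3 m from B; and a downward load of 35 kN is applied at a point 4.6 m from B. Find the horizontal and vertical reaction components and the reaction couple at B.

B_x = 0, B_y = 110.0 kN, M_B = 599.9 kN·m

ΣF_x = 0: B_x = 0.
ΣF_y = 0: B_y − 35 − 40 − 35 = 0 → B_y = 110.0 kN.
ΣM about B: M_B − 35·5.7 − 40·6.2 − 50.6 + 59.2 − 35·4.6 = 0 → M_B = 599.9 kN·m.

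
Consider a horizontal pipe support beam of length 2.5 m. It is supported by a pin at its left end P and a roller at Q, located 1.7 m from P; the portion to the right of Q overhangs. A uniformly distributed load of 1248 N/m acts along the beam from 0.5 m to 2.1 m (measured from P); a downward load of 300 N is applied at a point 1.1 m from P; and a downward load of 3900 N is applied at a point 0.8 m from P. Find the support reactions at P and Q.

Resultant of the distributed load: 1248 × 1.6 = 1996.8 N at 1.3 m from P.
ΣM about P: Q_y·1.7 − (1248·1.6)·1.3 − 300·1.1 − 3900·0.8 = 0 → Q_y = 6045.84/1.7 = 3556.38 ≈ 3556 N.
ΣF_y = 0: P_y + 3556.38 − 1248·1.6 − 300 − 3900 = 0 → P_y = 2640 N.
ΣF_x = 0: no horizontal applied forces, so P_x = 0.

P_x = 0, P_y = 2640 N, Q_y = 3556 N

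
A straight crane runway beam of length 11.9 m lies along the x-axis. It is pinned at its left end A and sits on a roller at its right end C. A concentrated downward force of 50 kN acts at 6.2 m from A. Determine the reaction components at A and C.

A_x = 0, A_y = 23.95 kN, C_y = 26.05 kN

Taking moments about A: C_y·11.9 − 50·6.2 = 0 → C_y = 310/11.9 = 26.0504 ≈ 26.05 kN.
ΣF_y = 0: A_y + 26.0504 − 50 = 0 → A_y = 23.95 kN.
ΣF_x = 0: no horizontal applied forces, so A_x = 0.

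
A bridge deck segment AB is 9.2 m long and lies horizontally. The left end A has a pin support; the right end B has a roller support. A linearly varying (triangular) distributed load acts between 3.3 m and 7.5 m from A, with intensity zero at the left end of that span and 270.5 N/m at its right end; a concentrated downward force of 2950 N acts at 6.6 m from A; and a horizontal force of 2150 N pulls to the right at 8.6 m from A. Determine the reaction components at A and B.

A_x = -2150 N, A_y = 1025 N, B_y = 2493 N

Resultant of the triangular load: ½ × 270.5 × 4.2 = 568.05 N, acting at 6.1 m from A (one-third of the span from the peak).
ΣM about A: B_y·9.2 − (½·270.5·4.2)·6.1 − 2950·6.6 = 0 → B_y = 22935.105/9.2 = 2492.95 ≈ 2493 N.
ΣF_y = 0: A_y + 2492.95 − ½·270.5·4.2 − 2950 = 0 → A_y = 1025 N.
ΣF_x = 0: A_x + 2150 = 0 → A_x = -2150 N.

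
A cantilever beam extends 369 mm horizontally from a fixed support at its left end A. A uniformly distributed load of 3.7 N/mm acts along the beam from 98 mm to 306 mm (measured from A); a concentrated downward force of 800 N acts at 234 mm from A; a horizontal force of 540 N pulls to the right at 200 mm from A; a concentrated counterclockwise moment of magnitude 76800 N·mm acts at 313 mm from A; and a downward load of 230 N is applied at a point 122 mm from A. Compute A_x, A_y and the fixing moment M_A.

Resultant of the distributed load: 3.7 × 208 = 769.6 N at 202 mm from A.
ΣF_x = 0: A_x + 540 = 0 → A_x = -540.0 N.
ΣF_y = 0: A_y − 3.7·208 − 800 − 230 = 0 → A_y = 1800 N.
ΣM about A: M_A − (3.7·208)·202 − 800·234 + 76800 − 230·122 = 0 → M_A = 293900 N·mm.

A_x = -540.0 N, A_y = 1800 N, M_A = 293900 N·mm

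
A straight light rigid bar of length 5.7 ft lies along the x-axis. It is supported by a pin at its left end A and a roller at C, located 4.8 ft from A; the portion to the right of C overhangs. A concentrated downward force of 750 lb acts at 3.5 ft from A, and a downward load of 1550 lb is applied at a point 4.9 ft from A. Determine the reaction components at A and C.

A_x = 0, A_y = 170.8 lb, C_y = 2129 lb

Moments about A: C_y·4.8 − 750·3.5 − 1550·4.9 = 0 → C_y = 10220/4.8 = 2129.17 ≈ 2129 lb.
ΣF_y = 0: A_y + 2129.17 − 750 − 1550 = 0 → A_y = 170.8 lb.
ΣF_x = 0: no horizontal applied forces, so A_x = 0.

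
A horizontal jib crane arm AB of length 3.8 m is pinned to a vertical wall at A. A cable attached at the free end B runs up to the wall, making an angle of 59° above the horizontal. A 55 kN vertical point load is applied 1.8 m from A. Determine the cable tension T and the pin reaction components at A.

T = 30.39 kN, A_x = 15.65 kN, A_y = 28.95 kN

ΣM about A: T·sin59°·3.8 − 55·1.8 = 0 → T = 99/(3.8·0.857167) = 30.3939 ≈ 30.39 kN.
ΣF_x = 0: A_x − T·cos59° = 0 → A_x = 30.3939 × 0.515038 = 15.65 kN.
ΣF_y = 0: A_y + T·sin59° − 55 = 0 → A_y = 55 − 30.3939 × 0.857167 = 28.95 kN.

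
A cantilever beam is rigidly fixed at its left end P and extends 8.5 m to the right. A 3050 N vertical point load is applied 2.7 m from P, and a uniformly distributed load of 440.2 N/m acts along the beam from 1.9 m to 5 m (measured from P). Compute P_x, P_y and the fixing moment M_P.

Resultant of the distributed load: 440.2 × 3.1 = 1364.62 N at 3.45 m from P.
ΣF_x = 0: P_x = 0.
ΣF_y = 0: P_y − 3050 − 440.2·3.1 = 0 → P_y = 4415 N.
ΣM about P: M_P − 3050·2.7 − (440.2·3.1)·3.45 = 0 → M_P = 12940 N·m.

P_x = 0, P_y = 4415 N, M_P = 12940 N·m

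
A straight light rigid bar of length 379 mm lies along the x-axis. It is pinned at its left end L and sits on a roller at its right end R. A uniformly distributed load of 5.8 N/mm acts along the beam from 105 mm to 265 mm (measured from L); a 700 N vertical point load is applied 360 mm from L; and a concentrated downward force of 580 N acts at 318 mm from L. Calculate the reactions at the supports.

Resultant of the distributed load: 5.8 × 160 = 928 N at 185 mm from L.
ΣM about L: R_y·379 − (5.8·160)·185 − 700·360 − 580·318 = 0 → R_y = 608120/379 = 1604.54 ≈ 1605 N.
ΣF_y = 0: L_y + 1604.54 − 5.8·160 − 700 − 580 = 0 → L_y = 603.5 N.
ΣF_x = 0: no horizontal applied forces, so L_x = 0.

L_x = 0, L_y = 603.5 N, R_y = 1605 N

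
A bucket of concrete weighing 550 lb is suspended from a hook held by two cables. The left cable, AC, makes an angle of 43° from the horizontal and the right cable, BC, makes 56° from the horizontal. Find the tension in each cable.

T_AC = 311.4 lb, T_BC = 407.3 lb

ΣF_x = 0: −T_AC·cos43° + T_BC·cos56° = 0 → T_BC = 1.30787·T_AC.
ΣF_y = 0: T_AC·sin43° + T_BC·sin56° = 550.
Substitute: T_AC·(0.681998 + 1.30787·0.829038) = 550 → T_AC = 311.39 ≈ 311.4 lb.
Then T_BC = 1.30787 × 311.39 = 407.3 lb.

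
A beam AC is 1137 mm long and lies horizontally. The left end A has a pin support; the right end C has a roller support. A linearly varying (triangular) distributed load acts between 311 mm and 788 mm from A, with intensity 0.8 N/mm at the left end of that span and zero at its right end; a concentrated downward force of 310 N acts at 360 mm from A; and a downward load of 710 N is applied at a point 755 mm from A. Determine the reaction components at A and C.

Resultant of the triangular load: ½ × 0.8 × 477 = 190.8 N, acting at 470 mm from A (one-third of the span from the peak).
ΣM about A: C_y·1137 − (½·0.8·477)·470 − 310·360 − 710·755 = 0 → C_y = 737326/1137 = 648.484 ≈ 648.5 N.
ΣF_y = 0: A_y + 648.484 − ½·0.8·477 − 310 − 710 = 0 → A_y = 562.3 N.
ΣF_x = 0: no horizontal applied forces, so A_x = 0.

A_x = 0, A_y = 562.3 N, C_y = 648.5 N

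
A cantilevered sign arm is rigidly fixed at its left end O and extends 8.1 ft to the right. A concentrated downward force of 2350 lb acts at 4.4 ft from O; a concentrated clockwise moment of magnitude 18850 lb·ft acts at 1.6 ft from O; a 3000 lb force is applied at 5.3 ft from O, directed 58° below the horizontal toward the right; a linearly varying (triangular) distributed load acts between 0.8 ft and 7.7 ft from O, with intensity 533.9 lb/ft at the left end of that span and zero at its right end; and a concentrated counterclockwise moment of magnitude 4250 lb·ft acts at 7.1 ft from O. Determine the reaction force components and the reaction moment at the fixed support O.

Resultant of the triangular load: ½ × 533.9 × 6.9 = 1841.955 lb, acting at 3.1 ft from O (one-third of the span from the peak).
ΣF_x = 0: O_x + 3000·cos58° = 0 → O_x = -1590 lb.
ΣF_y = 0: O_y − 2350 − 3000·sin58° − ½·533.9·6.9 = 0 → O_y = 6736 lb.
ΣM about O: M_O − 2350·4.4 − 18850 − 3000·sin58°·5.3 − (½·533.9·6.9)·3.1 + 4250 = 0 → M_O = 44130 lb·ft.

O_x = -1590 lb, O_y = 6736 lb, M_O = 44130 lb·ft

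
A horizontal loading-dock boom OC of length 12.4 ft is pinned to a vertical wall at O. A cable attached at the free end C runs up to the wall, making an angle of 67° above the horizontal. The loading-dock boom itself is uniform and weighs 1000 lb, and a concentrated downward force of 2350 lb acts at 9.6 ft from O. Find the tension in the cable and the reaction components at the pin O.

T = 2520 lb, O_x = 984.5 lb, O_y = 1031 lb

ΣM about O: T·sin67°·12.4 − 1000·6.2 − 2350·9.6 = 0 → T = 28760/(12.4·0.920505) = 2519.65 ≈ 2520 lb.
ΣF_x = 0: O_x − T·cos67° = 0 → O_x = 2519.65 × 0.390731 = 984.5 lb.
ΣF_y = 0: O_y + T·sin67° − 1000 − 2350 = 0 → O_y = 3350 − 2519.65 × 0.920505 = 1031 lb.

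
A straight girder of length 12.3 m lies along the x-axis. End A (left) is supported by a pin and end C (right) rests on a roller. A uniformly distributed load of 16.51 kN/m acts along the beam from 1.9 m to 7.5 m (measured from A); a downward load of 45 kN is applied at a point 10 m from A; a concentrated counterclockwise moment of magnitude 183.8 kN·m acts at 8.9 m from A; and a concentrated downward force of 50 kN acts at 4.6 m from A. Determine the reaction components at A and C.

A_x = 0, A_y = 111.8 kN, C_y = 75.67 kN

Resultant of the distributed load: 16.51 × 5.6 = 92.456 kN at 4.7 m from A.
ΣM about A: C_y·12.3 − (16.51·5.6)·4.7 − 45·10 + 183.8 − 50·4.6 = 0 → C_y = 930.7432/12.3 = 75.6702 ≈ 75.67 kN.
ΣF_y = 0: A_y + 75.6702 − 16.51·5.6 − 45 − 50 = 0 → A_y = 111.8 kN.
ΣF_x = 0: no horizontal applied forces, so A_x = 0.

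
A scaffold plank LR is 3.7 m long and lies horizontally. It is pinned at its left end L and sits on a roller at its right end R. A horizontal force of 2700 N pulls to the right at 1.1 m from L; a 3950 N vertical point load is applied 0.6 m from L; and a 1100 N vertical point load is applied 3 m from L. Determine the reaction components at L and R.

ΣM about L: R_y·3.7 − 3950·0.6 − 1100·3 = 0 → R_y = 5670/3.7 = 1532.43 ≈ 1532 N.
ΣF_y = 0: L_y + 1532.43 − 3950 − 1100 = 0 → L_y = 3518 N.
ΣF_x = 0: L_x + 2700 = 0 → L_x = -2700 N.

L_x = -2700 N, L_y = 3518 N, R_y = 1532 N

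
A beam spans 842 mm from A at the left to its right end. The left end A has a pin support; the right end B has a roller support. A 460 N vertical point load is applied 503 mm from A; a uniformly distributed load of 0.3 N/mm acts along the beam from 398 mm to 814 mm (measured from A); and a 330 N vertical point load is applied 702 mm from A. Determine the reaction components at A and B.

A_x = 0, A_y = 275.1 N, B_y = 639.7 N

Resultant of the distributed load: 0.3 × 416 = 124.8 N at 606 mm from A.
Moments about A: B_y·842 − 460·503 − (0.3·416)·606 − 330·702 = 0 → B_y = 538668.8/842 = 639.749 ≈ 639.7 N.
ΣF_y = 0: A_y + 639.749 − 460 − 0.3·416 − 330 = 0 → A_y = 275.1 N.
ΣF_x = 0: no horizontal applied forces, so A_x = 0.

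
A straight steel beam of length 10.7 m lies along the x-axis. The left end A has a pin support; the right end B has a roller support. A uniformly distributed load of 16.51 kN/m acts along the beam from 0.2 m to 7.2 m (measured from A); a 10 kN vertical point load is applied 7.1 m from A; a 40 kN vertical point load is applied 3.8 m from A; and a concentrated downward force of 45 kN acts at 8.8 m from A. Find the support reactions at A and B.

Resultant of the distributed load: 16.51 × 7 = 115.57 kN at 3.7 m from A.
Taking moments about A: B_y·10.7 − (16.51·7)·3.7 − 10·7.1 − 40·3.8 − 45·8.8 = 0 → B_y = 1046.609/10.7 = 97.8139 ≈ 97.81 kN.
ΣF_y = 0: A_y + 97.8139 − 16.51·7 − 10 − 40 − 45 = 0 → A_y = 112.8 kN.
ΣF_x = 0: no horizontal applied forces, so A_x = 0.

A_x = 0, A_y = 112.8 kN, B_y = 97.81 kN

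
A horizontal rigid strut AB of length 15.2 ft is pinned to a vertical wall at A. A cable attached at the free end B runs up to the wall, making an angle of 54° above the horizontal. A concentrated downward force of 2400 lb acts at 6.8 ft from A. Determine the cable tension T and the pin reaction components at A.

ΣM about A: T·sin54°·15.2 − 2400·6.8 = 0 → T = 16320/(15.2·0.809017) = 1327.15 ≈ 1327 lb.
ΣF_x = 0: A_x − T·cos54° = 0 → A_x = 1327.15 × 0.587785 = 780.1 lb.
ΣF_y = 0: A_y + T·sin54° − 2400 = 0 → A_y = 2400 − 1327.15 × 0.809017 = 1326 lb.

T = 1327 lb, A_x = 780.1 lb, A_y = 1326 lb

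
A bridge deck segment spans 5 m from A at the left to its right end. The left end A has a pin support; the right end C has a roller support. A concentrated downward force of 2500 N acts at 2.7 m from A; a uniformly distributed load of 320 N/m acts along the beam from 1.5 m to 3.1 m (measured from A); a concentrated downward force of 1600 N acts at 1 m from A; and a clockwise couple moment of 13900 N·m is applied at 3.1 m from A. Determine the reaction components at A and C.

A_x = 0, A_y = -73.52 N, C_y = 4686 N

Resultant of the distributed load: 320 × 1.6 = 512 N at 2.3 m from A.
ΣM about A: C_y·5 − 2500·2.7 − (320·1.6)·2.3 − 1600·1 − 13900 = 0 → C_y = 23427.6/5 = 4685.52 ≈ 4686 N.
ΣF_y = 0: A_y + 4685.52 − 2500 − 320·1.6 − 1600 = 0 → A_y = -73.52 N.
ΣF_x = 0: no horizontal applied forces, so A_x = 0.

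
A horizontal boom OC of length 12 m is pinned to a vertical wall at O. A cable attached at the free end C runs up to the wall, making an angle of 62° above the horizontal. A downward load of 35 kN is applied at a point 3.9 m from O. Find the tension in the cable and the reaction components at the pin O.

T = 12.88 kN, O_x = 6.048 kN, O_y = 23.62 kN

ΣM about O: T·sin62°·12 − 35·3.9 = 0 → T = 136.5/(12·0.882948) = 12.883 ≈ 12.88 kN.
ΣF_x = 0: O_x − T·cos62° = 0 → O_x = 12.883 × 0.469472 = 6.048 kN.
ΣF_y = 0: O_y + T·sin62° − 35 = 0 → O_y = 35 − 12.883 × 0.882948 = 23.62 kN.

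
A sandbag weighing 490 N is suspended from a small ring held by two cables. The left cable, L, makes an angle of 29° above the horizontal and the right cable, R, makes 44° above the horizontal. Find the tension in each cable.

T_L = 368.6 N, T_R = 448.1 N

ΣF_x = 0: −T_L·cos29° + T_R·cos44° = 0 → T_R = 1.21586·T_L.
ΣF_y = 0: T_L·sin29° + T_R·sin44° = 490.
Substitute: T_L·(0.48481 + 1.21586·0.694658) = 490 → T_L = 368.583 ≈ 368.6 N.
Then T_R = 1.21586 × 368.583 = 448.1 N.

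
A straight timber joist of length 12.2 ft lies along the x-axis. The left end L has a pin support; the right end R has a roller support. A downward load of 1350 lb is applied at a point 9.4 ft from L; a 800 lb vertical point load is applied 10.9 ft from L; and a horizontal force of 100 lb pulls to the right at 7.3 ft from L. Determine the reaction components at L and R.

Moments about L: R_y·12.2 − 1350·9.4 − 800·10.9 = 0 → R_y = 21410/12.2 = 1754.92 ≈ 1755 lb.
ΣF_y = 0: L_y + 1754.92 − 1350 − 800 = 0 → L_y = 395.1 lb.
ΣF_x = 0: L_x + 100 = 0 → L_x = -100.0 lb.

L_x = -100.0 lb, L_y = 395.1 lb, R_y = 1755 lb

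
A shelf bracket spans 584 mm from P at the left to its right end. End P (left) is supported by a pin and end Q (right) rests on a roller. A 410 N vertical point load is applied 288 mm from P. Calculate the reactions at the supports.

P_x = 0, P_y = 207.8 N, Q_y = 202.2 N

Taking moments about P: Q_y·584 − 410·288 = 0 → Q_y = 118080/584 = 202.192 ≈ 202.2 N.
ΣF_y = 0: P_y + 202.192 − 410 = 0 → P_y = 207.8 N.
ΣF_x = 0: no horizontal applied forces, so P_x = 0.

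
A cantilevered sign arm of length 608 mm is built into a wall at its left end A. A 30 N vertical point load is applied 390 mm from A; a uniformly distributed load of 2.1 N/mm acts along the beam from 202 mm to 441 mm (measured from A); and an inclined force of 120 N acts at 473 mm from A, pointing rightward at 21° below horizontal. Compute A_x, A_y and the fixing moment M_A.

Resultant of the distributed load: 2.1 × 239 = 501.9 N at 321.5 mm from A.
ΣF_x = 0: A_x + 120·cos21° = 0 → A_x = -112.0 N.
ΣF_y = 0: A_y − 30 − 2.1·239 − 120·sin21° = 0 → A_y = 574.9 N.
ΣM about A: M_A − 30·390 − (2.1·239)·321.5 − 120·sin21°·473 = 0 → M_A = 193400 N·mm.

A_x = -112.0 N, A_y = 574.9 N, M_A = 193400 N·mm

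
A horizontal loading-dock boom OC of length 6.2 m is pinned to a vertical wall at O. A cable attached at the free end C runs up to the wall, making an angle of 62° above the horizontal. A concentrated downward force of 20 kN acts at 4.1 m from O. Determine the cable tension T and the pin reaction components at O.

ΣM about O: T·sin62°·6.2 − 20·4.1 = 0 → T = 82/(6.2·0.882948) = 14.9791 ≈ 14.98 kN.
ΣF_x = 0: O_x − T·cos62° = 0 → O_x = 14.9791 × 0.469472 = 7.032 kN.
ΣF_y = 0: O_y + T·sin62° − 20 = 0 → O_y = 20 − 14.9791 × 0.882948 = 6.774 kN.

T = 14.98 kN, O_x = 7.032 kN, O_y = 6.774 kN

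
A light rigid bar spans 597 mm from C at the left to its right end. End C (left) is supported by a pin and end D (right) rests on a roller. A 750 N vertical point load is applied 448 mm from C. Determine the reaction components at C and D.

ΣM about C: D_y·597 − 750·448 = 0 → D_y = 336000/597 = 562.814 ≈ 562.8 N.
ΣF_y = 0: C_y + 562.814 − 750 = 0 → C_y = 187.2 N.
ΣF_x = 0: no horizontal applied forces, so C_x = 0.

C_x = 0, C_y = 187.2 N, D_y = 562.8 N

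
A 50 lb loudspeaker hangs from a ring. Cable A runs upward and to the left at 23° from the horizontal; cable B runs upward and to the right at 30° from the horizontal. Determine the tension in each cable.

ΣF_x = 0: −T_A·cos23° + T_B·cos30° = 0 → T_B = 1.06291·T_A.
ΣF_y = 0: T_A·sin23° + T_B·sin30° = 50.
Substitute: T_A·(0.390731 + 1.06291·0.5) = 50 → T_A = 54.219 ≈ 54.22 lb.
Then T_B = 1.06291 × 54.219 = 57.63 lb.

T_A = 54.22 lb, T_B = 57.63 lb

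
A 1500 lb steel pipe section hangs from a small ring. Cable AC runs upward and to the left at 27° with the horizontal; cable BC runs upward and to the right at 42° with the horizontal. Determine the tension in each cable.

ΣF_x = 0: −T_AC·cos27° + T_BC·cos42° = 0 → T_BC = 1.19897·T_AC.
ΣF_y = 0: T_AC·sin27° + T_BC·sin42° = 1500.
Substitute: T_AC·(0.45399 + 1.19897·0.669131) = 1500 → T_AC = 1194.02 ≈ 1194 lb.
Then T_BC = 1.19897 × 1194.02 = 1432 lb.

T_AC = 1194 lb, T_BC = 1432 lb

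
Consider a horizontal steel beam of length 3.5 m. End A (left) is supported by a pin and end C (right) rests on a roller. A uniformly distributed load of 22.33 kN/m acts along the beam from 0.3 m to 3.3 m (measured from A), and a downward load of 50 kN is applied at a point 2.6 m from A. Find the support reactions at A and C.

Resultant of the distributed load: 22.33 × 3 = 66.99 kN at 1.8 m from A.
ΣM about A: C_y·3.5 − (22.33·3)·1.8 − 50·2.6 = 0 → C_y = 250.582/3.5 = 71.5949 ≈ 71.59 kN.
ΣF_y = 0: A_y + 71.5949 − 22.33·3 − 50 = 0 → A_y = 45.40 kN.
ΣF_x = 0: no horizontal applied forces, so A_x = 0.

A_x = 0, A_y = 45.40 kN, C_y = 71.59 kN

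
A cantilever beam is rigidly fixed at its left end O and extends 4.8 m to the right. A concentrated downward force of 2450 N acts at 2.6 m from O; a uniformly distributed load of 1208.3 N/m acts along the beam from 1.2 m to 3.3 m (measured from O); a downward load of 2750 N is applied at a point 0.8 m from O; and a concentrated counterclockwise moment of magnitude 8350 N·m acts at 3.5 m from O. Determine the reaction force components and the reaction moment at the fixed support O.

Resultant of the distributed load: 1208.3 × 2.1 = 2537.43 N at 2.25 m from O.
ΣF_x = 0: O_x = 0.
ΣF_y = 0: O_y − 2450 − 1208.3·2.1 − 2750 = 0 → O_y = 7737 N.
ΣM about O: M_O − 2450·2.6 − (1208.3·2.1)·2.25 − 2750·0.8 + 8350 = 0 → M_O = 5929 N·m.

O_x = 0, O_y = 7737 N, M_O = 5929 N·m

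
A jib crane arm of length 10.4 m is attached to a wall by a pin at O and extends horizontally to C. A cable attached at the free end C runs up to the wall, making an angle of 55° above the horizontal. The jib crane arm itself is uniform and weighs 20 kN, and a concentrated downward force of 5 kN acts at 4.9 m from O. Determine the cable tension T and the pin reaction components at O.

ΣM about O: T·sin55°·10.4 − 20·5.2 − 5·4.9 = 0 → T = 128.5/(10.4·0.819152) = 15.0836 ≈ 15.08 kN.
ΣF_x = 0: O_x − T·cos55° = 0 → O_x = 15.0836 × 0.573576 = 8.652 kN.
ΣF_y = 0: O_y + T·sin55° − 20 − 5 = 0 → O_y = 25 − 15.0836 × 0.819152 = 12.64 kN.

T = 15.08 kN, O_x = 8.652 kN, O_y = 12.64 kN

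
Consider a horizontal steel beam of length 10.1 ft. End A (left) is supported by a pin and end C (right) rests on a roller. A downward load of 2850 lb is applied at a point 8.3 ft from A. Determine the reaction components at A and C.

A_x = 0, A_y = 507.9 lb, C_y = 2342 lb

Moments about A: C_y·10.1 − 2850·8.3 = 0 → C_y = 23655/10.1 = 2342.08 ≈ 2342 lb.
ΣF_y = 0: A_y + 2342.08 − 2850 = 0 → A_y = 507.9 lb.
ΣF_x = 0: no horizontal applied forces, so A_x = 0.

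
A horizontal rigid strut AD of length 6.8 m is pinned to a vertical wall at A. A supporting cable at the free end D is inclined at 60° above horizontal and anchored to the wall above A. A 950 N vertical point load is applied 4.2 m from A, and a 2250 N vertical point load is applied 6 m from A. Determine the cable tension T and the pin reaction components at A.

ΣM about A: T·sin60°·6.8 − 950·4.2 − 2250·6 = 0 → T = 17490/(6.8·0.866025) = 2969.96 ≈ 2970 N.
ΣF_x = 0: A_x − T·cos60° = 0 → A_x = 2969.96 × 0.5 = 1485 N.
ΣF_y = 0: A_y + T·sin60° − 950 − 2250 = 0 → A_y = 3200 − 2969.96 × 0.866025 = 627.9 N.

T = 2970 N, A_x = 1485 N, A_y = 627.9 N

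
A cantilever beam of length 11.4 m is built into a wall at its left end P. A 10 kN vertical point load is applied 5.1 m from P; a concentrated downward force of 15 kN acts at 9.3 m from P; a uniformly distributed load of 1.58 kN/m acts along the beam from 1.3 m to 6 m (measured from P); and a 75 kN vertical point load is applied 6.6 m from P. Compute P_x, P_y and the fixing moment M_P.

Resultant of the distributed load: 1.58 × 4.7 = 7.426 kN at 3.65 m from P.
ΣF_x = 0: P_x = 0.
ΣF_y = 0: P_y − 10 − 15 − 1.58·4.7 − 75 = 0 → P_y = 107.4 kN.
ΣM about P: M_P − 10·5.1 − 15·9.3 − (1.58·4.7)·3.65 − 75·6.6 = 0 → M_P = 712.6 kN·m.

P_x = 0, P_y = 107.4 kN, M_P = 712.6 kN·m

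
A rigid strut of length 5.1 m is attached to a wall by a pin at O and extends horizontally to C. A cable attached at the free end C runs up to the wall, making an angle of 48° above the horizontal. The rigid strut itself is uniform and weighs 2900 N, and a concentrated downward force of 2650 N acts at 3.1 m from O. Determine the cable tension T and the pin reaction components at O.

ΣM about O: T·sin48°·5.1 − 2900·2.55 − 2650·3.1 = 0 → T = 15610/(5.1·0.743145) = 4118.69 ≈ 4119 N.
ΣF_x = 0: O_x − T·cos48° = 0 → O_x = 4118.69 × 0.669131 = 2756 N.
ΣF_y = 0: O_y + T·sin48° − 2900 − 2650 = 0 → O_y = 5550 − 4118.69 × 0.743145 = 2489 N.

T = 4119 N, O_x = 2756 N, O_y = 2489 N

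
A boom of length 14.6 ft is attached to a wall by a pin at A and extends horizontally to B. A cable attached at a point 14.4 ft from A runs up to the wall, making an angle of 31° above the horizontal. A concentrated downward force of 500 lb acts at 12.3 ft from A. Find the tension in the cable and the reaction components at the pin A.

T = 829.2 lb, A_x = 710.8 lb, A_y = 72.92 lb

ΣM about A: T·sin31°·14.4 − 500·12.3 = 0 → T = 6150/(14.4·0.515038) = 829.227 ≈ 829.2 lb.
ΣF_x = 0: A_x − T·cos31° = 0 → A_x = 829.227 × 0.857167 = 710.8 lb.
ΣF_y = 0: A_y + T·sin31° − 500 = 0 → A_y = 500 − 829.227 × 0.515038 = 72.92 lb.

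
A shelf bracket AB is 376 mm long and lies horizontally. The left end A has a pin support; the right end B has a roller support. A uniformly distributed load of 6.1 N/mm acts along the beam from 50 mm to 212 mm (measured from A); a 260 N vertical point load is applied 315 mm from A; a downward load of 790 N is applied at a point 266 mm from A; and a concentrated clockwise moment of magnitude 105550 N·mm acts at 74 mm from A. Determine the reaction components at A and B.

A_x = 0, A_y = 636.5 N, B_y = 1402 N

Resultant of the distributed load: 6.1 × 162 = 988.2 N at 131 mm from A.
ΣM about A: B_y·376 − (6.1·162)·131 − 260·315 − 790·266 − 105550 = 0 → B_y = 527044.2/376 = 1401.71 ≈ 1402 N.
ΣF_y = 0: A_y + 1401.71 − 6.1·162 − 260 − 790 = 0 → A_y = 636.5 N.
ΣF_x = 0: no horizontal applied forces, so A_x = 0.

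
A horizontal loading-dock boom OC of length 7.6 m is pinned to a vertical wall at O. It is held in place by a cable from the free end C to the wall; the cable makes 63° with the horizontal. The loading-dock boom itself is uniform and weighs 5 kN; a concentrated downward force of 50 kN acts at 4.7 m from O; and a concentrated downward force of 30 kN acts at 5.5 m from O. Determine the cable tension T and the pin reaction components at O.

T = 61.88 kN, O_x = 28.09 kN, O_y = 29.87 kN

ΣM about O: T·sin63°·7.6 − 5·3.8 − 50·4.7 − 30·5.5 = 0 → T = 419/(7.6·0.891007) = 61.8756 ≈ 61.88 kN.
ΣF_x = 0: O_x − T·cos63° = 0 → O_x = 61.8756 × 0.45399 = 28.09 kN.
ΣF_y = 0: O_y + T·sin63° − 5 − 50 − 30 = 0 → O_y = 85 − 61.8756 × 0.891007 = 29.87 kN.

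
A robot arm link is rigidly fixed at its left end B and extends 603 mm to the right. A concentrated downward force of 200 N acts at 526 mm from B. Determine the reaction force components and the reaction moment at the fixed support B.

B_x = 0, B_y = 200.0 N, M_B = 105200 N·mm

ΣF_x = 0: B_x = 0.
ΣF_y = 0: B_y − 200 = 0 → B_y = 200.0 N.
ΣM about B: M_B − 200·526 = 0 → M_B = 105200 N·mm.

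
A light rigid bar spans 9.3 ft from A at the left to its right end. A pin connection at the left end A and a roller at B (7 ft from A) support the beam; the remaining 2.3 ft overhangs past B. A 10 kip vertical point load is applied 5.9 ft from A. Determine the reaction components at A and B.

A_x = 0, A_y = 1.571 kip, B_y = 8.429 kip

Moments about A: B_y·7 − 10·5.9 = 0 → B_y = 59/7 = 8.42857 ≈ 8.429 kip.
ΣF_y = 0: A_y + 8.42857 − 10 = 0 → A_y = 1.571 kip.
ΣF_x = 0: no horizontal applied forces, so A_x = 0.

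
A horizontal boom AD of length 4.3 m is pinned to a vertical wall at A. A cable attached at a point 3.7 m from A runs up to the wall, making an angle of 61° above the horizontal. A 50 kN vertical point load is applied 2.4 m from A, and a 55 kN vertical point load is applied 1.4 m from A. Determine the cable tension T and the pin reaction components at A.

T = 60.88 kN, A_x = 29.51 kN, A_y = 51.76 kN

ΣM about A: T·sin61°·3.7 − 50·2.4 − 55·1.4 = 0 → T = 197/(3.7·0.87462) = 60.8759 ≈ 60.88 kN.
ΣF_x = 0: A_x − T·cos61° = 0 → A_x = 60.8759 × 0.48481 = 29.51 kN.
ΣF_y = 0: A_y + T·sin61° − 50 − 55 = 0 → A_y = 105 − 60.8759 × 0.87462 = 51.76 kN.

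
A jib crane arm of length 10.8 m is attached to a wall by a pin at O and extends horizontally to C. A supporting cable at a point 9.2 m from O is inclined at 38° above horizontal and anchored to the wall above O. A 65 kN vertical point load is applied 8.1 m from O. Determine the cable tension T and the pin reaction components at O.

ΣM about O: T·sin38°·9.2 − 65·8.1 = 0 → T = 526.5/(9.2·0.615661) = 92.9542 ≈ 92.95 kN.
ΣF_x = 0: O_x − T·cos38° = 0 → O_x = 92.9542 × 0.788011 = 73.25 kN.
ΣF_y = 0: O_y + T·sin38° − 65 = 0 → O_y = 65 − 92.9542 × 0.615661 = 7.772 kN.

T = 92.95 kN, O_x = 73.25 kN, O_y = 7.772 kN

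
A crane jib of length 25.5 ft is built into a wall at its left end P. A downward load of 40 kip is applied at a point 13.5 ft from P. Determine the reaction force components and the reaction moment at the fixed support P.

ΣF_x = 0: P_x = 0.
ΣF_y = 0: P_y − 40 = 0 → P_y = 40.00 kip.
ΣM about P: M_P − 40·13.5 = 0 → M_P = 540.0 kip·ft.

P_x = 0, P_y = 40.00 kip, M_P = 540.0 kip·ft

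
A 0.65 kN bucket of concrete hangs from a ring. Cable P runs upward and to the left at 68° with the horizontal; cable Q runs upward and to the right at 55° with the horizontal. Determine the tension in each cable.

ΣF_x = 0: −T_P·cos68° + T_Q·cos55° = 0 → T_Q = 0.653107·T_P.
ΣF_y = 0: T_P·sin68° + T_Q·sin55° = 0.65.
Substitute: T_P·(0.927184 + 0.653107·0.819152) = 0.65 → T_P = 0.444542 ≈ 0.4445 kN.
Then T_Q = 0.653107 × 0.444542 = 0.2903 kN.

T_P = 0.4445 kN, T_Q = 0.2903 kN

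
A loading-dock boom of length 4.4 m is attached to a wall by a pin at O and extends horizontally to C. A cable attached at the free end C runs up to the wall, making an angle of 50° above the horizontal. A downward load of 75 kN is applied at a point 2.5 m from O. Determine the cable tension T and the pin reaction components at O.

ΣM about O: T·sin50°·4.4 − 75·2.5 = 0 → T = 187.5/(4.4·0.766044) = 55.6282 ≈ 55.63 kN.
ΣF_x = 0: O_x − T·cos50° = 0 → O_x = 55.6282 × 0.642788 = 35.76 kN.
ΣF_y = 0: O_y + T·sin50° − 75 = 0 → O_y = 75 − 55.6282 × 0.766044 = 32.39 kN.

T = 55.63 kN, O_x = 35.76 kN, O_y = 32.39 kN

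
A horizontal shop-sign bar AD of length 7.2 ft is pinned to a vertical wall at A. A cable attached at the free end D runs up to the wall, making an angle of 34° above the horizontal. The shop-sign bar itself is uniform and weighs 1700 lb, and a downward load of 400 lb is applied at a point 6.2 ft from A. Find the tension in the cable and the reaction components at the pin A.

T = 2136 lb, A_x = 1771 lb, A_y = 905.6 lb

ΣM about A: T·sin34°·7.2 − 1700·3.6 − 400·6.2 = 0 → T = 8600/(7.2·0.559193) = 2136.01 ≈ 2136 lb.
ΣF_x = 0: A_x − T·cos34° = 0 → A_x = 2136.01 × 0.829038 = 1771 lb.
ΣF_y = 0: A_y + T·sin34° − 1700 − 400 = 0 → A_y = 2100 − 2136.01 × 0.559193 = 905.6 lb.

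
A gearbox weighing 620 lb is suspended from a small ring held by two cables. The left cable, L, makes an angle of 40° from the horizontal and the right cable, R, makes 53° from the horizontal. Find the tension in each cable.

ΣF_x = 0: −T_L·cos40° + T_R·cos53° = 0 → T_R = 1.27289·T_L.
ΣF_y = 0: T_L·sin40° + T_R·sin53° = 620.
Substitute: T_L·(0.642788 + 1.27289·0.798636) = 620 → T_L = 373.637 ≈ 373.6 lb.
Then T_R = 1.27289 × 373.637 = 475.6 lb.

T_L = 373.6 lb, T_R = 475.6 lb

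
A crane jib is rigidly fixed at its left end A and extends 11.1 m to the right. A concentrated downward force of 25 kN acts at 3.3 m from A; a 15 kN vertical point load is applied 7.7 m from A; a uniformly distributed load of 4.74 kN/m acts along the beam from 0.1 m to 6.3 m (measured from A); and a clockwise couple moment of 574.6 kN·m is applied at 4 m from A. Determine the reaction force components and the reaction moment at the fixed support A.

Resultant of the distributed load: 4.74 × 6.2 = 29.388 kN at 3.2 m from A.
ΣF_x = 0: A_x = 0.
ΣF_y = 0: A_y − 25 − 15 − 4.74·6.2 = 0 → A_y = 69.39 kN.
ΣM about A: M_A − 25·3.3 − 15·7.7 − (4.74·6.2)·3.2 − 574.6 = 0 → M_A = 866.6 kN·m.

A_x = 0, A_y = 69.39 kN, M_A = 866.6 kN·m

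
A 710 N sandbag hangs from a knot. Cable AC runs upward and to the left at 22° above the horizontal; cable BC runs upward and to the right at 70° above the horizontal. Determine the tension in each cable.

ΣF_x = 0: −T_AC·cos22° + T_BC·cos70° = 0 → T_BC = 2.7109·T_AC.
ΣF_y = 0: T_AC·sin22° + T_BC·sin70° = 710.
Substitute: T_AC·(0.374607 + 2.7109·0.939693) = 710 → T_AC = 242.983 ≈ 243.0 N.
Then T_BC = 2.7109 × 242.983 = 658.7 N.

T_AC = 243.0 N, T_BC = 658.7 N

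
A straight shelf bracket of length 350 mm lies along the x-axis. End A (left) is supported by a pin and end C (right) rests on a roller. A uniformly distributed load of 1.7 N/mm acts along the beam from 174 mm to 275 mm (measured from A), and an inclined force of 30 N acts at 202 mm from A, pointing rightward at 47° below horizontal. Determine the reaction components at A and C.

Resultant of the distributed load: 1.7 × 101 = 171.7 N at 224.5 mm from A.
ΣM about A: C_y·350 − (1.7·101)·224.5 − 30·sin47°·202 = 0 → C_y = 42978.7/350 = 122.796 ≈ 122.8 N.
ΣF_y = 0: A_y + 122.796 − 1.7·101 − 30·sin47° = 0 → A_y = 70.84 N.
ΣF_x = 0: A_x + 30·cos47° = 0 → A_x = -20.46 N.

A_x = -20.46 N, A_y = 70.84 N, C_y = 122.8 N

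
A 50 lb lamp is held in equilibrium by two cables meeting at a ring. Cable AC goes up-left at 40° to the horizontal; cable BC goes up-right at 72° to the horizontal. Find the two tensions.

ΣF_x = 0: −T_AC·cos40° + T_BC·cos72° = 0 → T_BC = 2.47897·T_AC.
ΣF_y = 0: T_AC·sin40° + T_BC·sin72° = 50.
Substitute: T_AC·(0.642788 + 2.47897·0.951057) = 50 → T_AC = 16.6643 ≈ 16.66 lb.
Then T_BC = 2.47897 × 16.6643 = 41.31 lb.

T_AC = 16.66 lb, T_BC = 41.31 lb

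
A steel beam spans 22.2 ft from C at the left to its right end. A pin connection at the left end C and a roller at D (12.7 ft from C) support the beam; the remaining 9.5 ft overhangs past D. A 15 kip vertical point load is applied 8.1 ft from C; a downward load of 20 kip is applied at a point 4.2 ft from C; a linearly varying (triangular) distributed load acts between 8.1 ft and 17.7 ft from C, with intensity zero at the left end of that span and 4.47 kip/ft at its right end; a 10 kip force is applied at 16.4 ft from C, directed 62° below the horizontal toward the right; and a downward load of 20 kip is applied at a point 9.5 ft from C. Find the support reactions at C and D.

C_x = -4.695 kip, C_y = 18.24 kip, D_y = 67.04 kip

Resultant of the triangular load: ½ × 4.47 × 9.6 = 21.456 kip, acting at 14.5 ft from C (one-third of the span from the peak).
ΣM about C: D_y·12.7 − 15·8.1 − 20·4.2 − (½·4.47·9.6)·14.5 − 10·sin62°·16.4 − 20·9.5 = 0 → D_y = 851.415/12.7 = 67.0406 ≈ 67.04 kip.
ΣF_y = 0: C_y + 67.0406 − 15 − 20 − ½·4.47·9.6 − 10·sin62° − 20 = 0 → C_y = 18.24 kip.
ΣF_x = 0: C_x + 10·cos62° = 0 → C_x = -4.695 kip.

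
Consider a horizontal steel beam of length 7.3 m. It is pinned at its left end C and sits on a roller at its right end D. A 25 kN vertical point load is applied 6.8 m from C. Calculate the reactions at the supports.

Taking moments about C: D_y·7.3 − 25·6.8 = 0 → D_y = 170/7.3 = 23.2877 ≈ 23.29 kN.
ΣF_y = 0: C_y + 23.2877 − 25 = 0 → C_y = 1.712 kN.
ΣF_x = 0: no horizontal applied forces, so C_x = 0.

C_x = 0, C_y = 1.712 kN, D_y = 23.29 kN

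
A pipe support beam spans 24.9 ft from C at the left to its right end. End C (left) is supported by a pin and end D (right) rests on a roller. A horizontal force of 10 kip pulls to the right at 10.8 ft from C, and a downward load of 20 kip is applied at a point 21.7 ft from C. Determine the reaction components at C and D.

C_x = -10.00 kip, C_y = 2.570 kip, D_y = 17.43 kip

Taking moments about C: D_y·24.9 − 20·21.7 = 0 → D_y = 434/24.9 = 17.4297 ≈ 17.43 kip.
ΣF_y = 0: C_y + 17.4297 − 20 = 0 → C_y = 2.570 kip.
ΣF_x = 0: C_x + 10 = 0 → C_x = -10.00 kip.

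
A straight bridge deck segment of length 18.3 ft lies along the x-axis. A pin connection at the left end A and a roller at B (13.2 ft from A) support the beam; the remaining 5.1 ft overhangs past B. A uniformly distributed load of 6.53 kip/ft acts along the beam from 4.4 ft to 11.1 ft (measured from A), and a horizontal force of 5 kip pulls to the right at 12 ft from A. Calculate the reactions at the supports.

A_x = -5.000 kip, A_y = 18.06 kip, B_y = 25.69 kip

Resultant of the distributed load: 6.53 × 6.7 = 43.751 kip at 7.75 ft from A.
Moments about A: B_y·13.2 − (6.53·6.7)·7.75 = 0 → B_y = 339.07025/13.2 = 25.6871 ≈ 25.69 kip.
ΣF_y = 0: A_y + 25.6871 − 6.53·6.7 = 0 → A_y = 18.06 kip.
ΣF_x = 0: A_x + 5 = 0 → A_x = -5.000 kip.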